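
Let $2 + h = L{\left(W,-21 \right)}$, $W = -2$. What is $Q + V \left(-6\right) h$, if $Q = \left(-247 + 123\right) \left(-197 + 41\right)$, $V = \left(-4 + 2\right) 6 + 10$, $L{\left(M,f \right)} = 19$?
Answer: $19548$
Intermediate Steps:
$V = -2$ ($V = \left(-2\right) 6 + 10 = -12 + 10 = -2$)
$Q = 19344$ ($Q = \left(-124\right) \left(-156\right) = 19344$)
$h = 17$ ($h = -2 + 19 = 17$)
$Q + V \left(-6\right) h = 19344 + \left(-2\right) \left(-6\right) 17 = 19344 + 12 \cdot 17 = 19344 + 204 = 19548$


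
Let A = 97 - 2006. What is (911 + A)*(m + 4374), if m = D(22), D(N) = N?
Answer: -4387208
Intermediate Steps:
m = 22
A = -1909
(911 + A)*(m + 4374) = (911 - 1909)*(22 + 4374) = -998*4396 = -4387208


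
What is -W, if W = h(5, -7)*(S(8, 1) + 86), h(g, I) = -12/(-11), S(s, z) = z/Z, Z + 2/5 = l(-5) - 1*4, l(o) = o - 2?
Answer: -19588/209 ≈ -93.723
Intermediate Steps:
l(o) = -2 + o
Z = -57/5 (Z = -2/5 + ((-2 - 5) - 1*4) = -2/5 + (-7 - 4) = -2/5 - 11 = -57/5 ≈ -11.400)
S(s, z) = -5*z/57 (S(s, z) = z/(-57/5) = z*(-5/57) = -5*z/57)
h(g, I) = 12/11 (h(g, I) = -12*(-1/11) = 12/11)
W = 19588/209 (W = 12*(-5/57*1 + 86)/11 = 12*(-5/57 + 86)/11 = (12/11)*(4897/57) = 19588/209 ≈ 93.723)
-W = -1*19588/209 = -19588/209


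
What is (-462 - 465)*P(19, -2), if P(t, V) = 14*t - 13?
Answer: -234531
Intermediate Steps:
P(t, V) = -13 + 14*t
(-462 - 465)*P(19, -2) = (-462 - 465)*(-13 + 14*19) = -927*(-13 + 266) = -927*253 = -234531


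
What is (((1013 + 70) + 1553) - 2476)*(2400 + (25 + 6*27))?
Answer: 413920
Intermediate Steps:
(((1013 + 70) + 1553) - 2476)*(2400 + (25 + 6*27)) = ((1083 + 1553) - 2476)*(2400 + (25 + 162)) = (2636 - 2476)*(2400 + 187) = 160*2587 = 413920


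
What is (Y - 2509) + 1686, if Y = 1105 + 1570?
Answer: 1852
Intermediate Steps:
Y = 2675
(Y - 2509) + 1686 = (2675 - 2509) + 1686 = 166 + 1686 = 1852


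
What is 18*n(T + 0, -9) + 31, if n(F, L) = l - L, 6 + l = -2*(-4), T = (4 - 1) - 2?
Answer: 229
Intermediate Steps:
T = 1 (T = 3 - 2 = 1)
l = 2 (l = -6 - 2*(-4) = -6 + 8 = 2)
n(F, L) = 2 - L
18*n(T + 0, -9) + 31 = 18*(2 - 1*(-9)) + 31 = 18*(2 + 9) + 31 = 18*11 + 31 = 198 + 31 = 229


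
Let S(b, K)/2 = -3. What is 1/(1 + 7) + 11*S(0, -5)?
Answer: -527/8 ≈ -65.875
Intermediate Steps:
S(b, K) = -6 (S(b, K) = 2*(-3) = -6)
1/(1 + 7) + 11*S(0, -5) = 1/(1 + 7) + 11*(-6) = 1/8 - 66 = -527/8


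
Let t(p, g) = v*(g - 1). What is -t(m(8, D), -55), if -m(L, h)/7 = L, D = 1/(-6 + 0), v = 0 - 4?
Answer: -224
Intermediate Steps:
v = -4
D = -1/6 (D = 1/(-6) = -1/6 ≈ -0.16667)
m(L, h) = -7*L
t(p, g) = 4 - 4*g (t(p, g) = -4*(g - 1) = -4*(-1 + g) = 4 - 4*g)
-t(m(8, D), -55) = -(4 - 4*(-55)) = -(4 + 220) = -1*224 = -224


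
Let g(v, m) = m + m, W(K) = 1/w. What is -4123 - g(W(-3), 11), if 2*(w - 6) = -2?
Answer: -4145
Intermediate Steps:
w = 5 (w = 6 + (½)*(-2) = 6 - 1 = 5)
W(K) = ⅕ (W(K) = 1/5 = ⅕)
g(v, m) = 2*m
-4123 - g(W(-3), 11) = -4123 - 2*11 = -4123 - 1*22 = -4123 - 22 = -4145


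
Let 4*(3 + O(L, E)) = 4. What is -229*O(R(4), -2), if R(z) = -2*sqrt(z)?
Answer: 458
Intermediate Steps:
O(L, E) = -2 (O(L, E) = -3 + (1/4)*4 = -3 + 1 = -2)
-229*O(R(4), -2) = -229*(-2) = 458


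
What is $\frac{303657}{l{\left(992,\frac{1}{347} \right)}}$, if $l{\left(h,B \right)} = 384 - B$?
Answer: $\frac{105368979}{133247} \approx 790.78$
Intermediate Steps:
$\frac{303657}{l{\left(992,\frac{1}{347} \right)}} = \frac{303657}{384 - \frac{1}{347}} = \frac{303657}{\frac{133247}{347}} = 303657 \cdot \frac{347}{133247} = \frac{105368979}{133247}$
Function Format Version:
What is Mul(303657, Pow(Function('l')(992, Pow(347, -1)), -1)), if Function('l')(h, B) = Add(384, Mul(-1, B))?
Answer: Rational(105368979, 133247) ≈ 790.78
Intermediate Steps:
Mul(303657, Pow(Function('l')(992, Pow(347, -1)), -1)) = Mul(303657, Pow(Add(384, Mul(-1, Pow(347, -1))), -1)) = Mul(303657, Pow(Add(384, Mul(-1, Rational(1, 347))), -1)) = Mul(303657, Pow(Add(384, Rational(-1, 347)), -1)) = Mul(303657, Pow(Rational(133247, 347), -1)) = Mul(303657, Rational(347, 133247)) = Rational(105368979, 133247)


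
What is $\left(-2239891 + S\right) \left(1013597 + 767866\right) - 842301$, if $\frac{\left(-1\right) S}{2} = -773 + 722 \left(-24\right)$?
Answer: $-3925791259308$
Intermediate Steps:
$S = 36202$ ($S = - 2 \left(-773 + 722 \left(-24\right)\right) = - 2 \left(-773 - 17328\right) = \left(-2\right) \left(-18101\right) = 36202$)
$\left(-2239891 + S\right) \left(1013597 + 767866\right) - 842301 = \left(-2239891 + 36202\right) \left(1013597 + 767866\right) - 842301 = \left(-2203689\right) 1781463 - 842301 = -3925790417007 - 842301 = -3925791259308$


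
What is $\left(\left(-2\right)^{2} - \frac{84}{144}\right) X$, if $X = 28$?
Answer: $\frac{287}{3} \approx 95.667$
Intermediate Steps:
$\left(\left(-2\right)^{2} - \frac{84}{144}\right) X = \left(\left(-2\right)^{2} - \frac{84}{144}\right) 28 = \left(4 - \frac{7}{12}\right) 28 = \frac{41}{12} \cdot 28 = \frac{287}{3}$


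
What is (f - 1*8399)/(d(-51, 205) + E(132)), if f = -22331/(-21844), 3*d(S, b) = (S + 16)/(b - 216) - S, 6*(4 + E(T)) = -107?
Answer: 2017899675/906526 ≈ 2226.0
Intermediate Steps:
E(T) = -131/6 (E(T) = -4 + (1/6)*(-107) = -4 - 107/6 = -131/6)
d(S, b) = -S/3 + (16 + S)/(3*(-216 + b)) (d(S, b) = ((S + 16)/(b - 216) - S)/3 = ((16 + S)/(-216 + b) - S)/3 = (-S + (16 + S)/(-216 + b))/3 = -S/3 + (16 + S)/(3*(-216 + b)))
f = 22331/21844 (f = -22331*(-1/21844) = 22331/21844 ≈ 1.0223)
(f - 1*8399)/(d(-51, 205) + E(132)) = (22331/21844 - 1*8399)/((16 + 217*(-51) - 1*(-51)*205)/(3*(-216 + 205)) - 131/6) = (22331/21844 - 8399)/((1/3)*(16 - 11067 + 10455)/(-11) - 131/6) = -183445425/(21844*((1/3)*(-1/11)*(-596) - 131/6)) = -183445425/(21844*(596/33 - 131/6)) = -183445425/(21844*(-83/22)) = -183445425/21844*(-22/83) = 2017899675/906526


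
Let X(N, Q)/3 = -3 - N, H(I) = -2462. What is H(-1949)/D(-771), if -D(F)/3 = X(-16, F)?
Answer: 2462/117 ≈ 21.043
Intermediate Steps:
X(N, Q) = -9 - 3*N (X(N, Q) = 3*(-3 - N) = -9 - 3*N)
D(F) = -117 (D(F) = -3*(-9 - 3*(-16)) = -3*(-9 + 48) = -3*39 = -117)
H(-1949)/D(-771) = -2462/(-117) = -2462*(-1/117) = 2462/117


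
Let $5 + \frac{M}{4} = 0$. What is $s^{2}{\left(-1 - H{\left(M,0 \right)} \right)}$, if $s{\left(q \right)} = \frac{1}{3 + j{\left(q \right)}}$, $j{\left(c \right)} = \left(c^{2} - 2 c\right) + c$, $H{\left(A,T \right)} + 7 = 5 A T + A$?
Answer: $\frac{1}{426409} \approx 2.3452 \cdot 10^{-6}$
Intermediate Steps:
$M = -20$ ($M = -20 + 4 \cdot 0 = -20 + 0 = -20$)
$H{\left(A,T \right)} = -7 + A + 5 A T$ ($H{\left(A,T \right)} = -7 + \left(5 A T + A\right) = -7 + \left(A + 5 A T\right) = -7 + A + 5 A T$)
$j{\left(c \right)} = c^{2} - c$
$s{\left(q \right)} = \frac{1}{3 + q \left(-1 + q\right)}$
$s^{2}{\left(-1 - H{\left(M,0 \right)} \right)} = \left(\frac{1}{3 + \left(-1 - \left(-7 - 20 + 5 \left(-20\right) 0\right)\right) \left(-1 - \left(-26 + 5 \left(-20\right) 0\right)\right)}\right)^{2} = \left(\frac{1}{3 + \left(-1 - \left(-7 - 20 + 0\right)\right) \left(-1 - -26\right)}\right)^{2} = \left(\frac{1}{3 + \left(-1 - -27\right) \left(-1 - -26\right)}\right)^{2} = \left(\frac{1}{3 + \left(-1 + 27\right) \left(-1 + \left(-1 + 27\right)\right)}\right)^{2} = \left(\frac{1}{3 + 26 \left(-1 + 26\right)}\right)^{2} = \left(\frac{1}{3 + 26 \cdot 25}\right)^{2} = \left(\frac{1}{3 + 650}\right)^{2} = \left(\frac{1}{653}\right)^{2} = \frac{1}{426409}$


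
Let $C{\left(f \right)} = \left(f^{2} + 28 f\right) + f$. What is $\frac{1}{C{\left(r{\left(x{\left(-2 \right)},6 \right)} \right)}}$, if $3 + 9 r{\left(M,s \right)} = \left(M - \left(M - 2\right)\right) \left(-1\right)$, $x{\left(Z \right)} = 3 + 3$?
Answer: $- \frac{81}{1280} \approx -0.063281$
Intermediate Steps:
$x{\left(Z \right)} = 6$
$r{\left(M,s \right)} = - \frac{5}{9}$ ($r{\left(M,s \right)} = - \frac{1}{3} + \frac{\left(M - \left(M - 2\right)\right) \left(-1\right)}{9} = - \frac{1}{3} + \frac{\left(M - \left(-2 + M\right)\right) \left(-1\right)}{9} = - \frac{1}{3} + \frac{2 \left(-1\right)}{9} = - \frac{1}{3} + \frac{1}{9} \left(-2\right) = - \frac{1}{3} - \frac{2}{9} = - \frac{5}{9}$)
$C{\left(f \right)} = f^{2} + 29 f$
$\frac{1}{C{\left(r{\left(x{\left(-2 \right)},6 \right)} \right)}} = \frac{1}{\left(- \frac{5}{9}\right) \left(29 - \frac{5}{9}\right)} = \frac{1}{\left(- \frac{5}{9}\right) \frac{256}{9}} = \frac{1}{- \frac{1280}{81}} = - \frac{81}{1280}$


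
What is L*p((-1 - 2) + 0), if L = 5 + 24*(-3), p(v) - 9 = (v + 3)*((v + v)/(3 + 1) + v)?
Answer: -603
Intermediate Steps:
p(v) = 9 + 3*v*(3 + v)/2 (p(v) = 9 + (v + 3)*((v + v)/(3 + 1) + v) = 9 + (3 + v)*((2*v)/4 + v) = 9 + (3 + v)*((2*v)*(¼) + v) = 9 + (3 + v)*(v/2 + v) = 9 + (3 + v)*(3*v/2) = 9 + 3*v*(3 + v)/2)
L = -67 (L = 5 - 72 = -67)
L*p((-1 - 2) + 0) = -67*(9 + 3*((-1 - 2) + 0)²/2 + 9*((-1 - 2) + 0)/2) = -67*(9 + 3*(-3 + 0)²/2 + 9*(-3 + 0)/2) = -67*(9 + (3/2)*(-3)² + (9/2)*(-3)) = -67*(9 + (3/2)*9 - 27/2) = -67*(9 + 27/2 - 27/2) = -67*9 = -603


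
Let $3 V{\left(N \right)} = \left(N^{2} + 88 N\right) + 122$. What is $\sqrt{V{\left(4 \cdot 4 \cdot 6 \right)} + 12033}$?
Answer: $\frac{\sqrt{161655}}{3} \approx 134.02$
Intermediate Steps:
$V{\left(N \right)} = \frac{122}{3} + \frac{N^{2}}{3} + \frac{88 N}{3}$ ($V{\left(N \right)} = \frac{\left(N^{2} + 88 N\right) + 122}{3} = \frac{122 + N^{2} + 88 N}{3} = \frac{122}{3} + \frac{N^{2}}{3} + \frac{88 N}{3}$)
$\sqrt{V{\left(4 \cdot 4 \cdot 6 \right)} + 12033} = \sqrt{\left(\frac{122}{3} + \frac{\left(4 \cdot 4 \cdot 6\right)^{2}}{3} + \frac{88 \cdot 4 \cdot 4 \cdot 6}{3}\right) + 12033} = \sqrt{\left(\frac{122}{3} + \frac{\left(16 \cdot 6\right)^{2}}{3} + \frac{88 \cdot 16 \cdot 6}{3}\right) + 12033} = \sqrt{\left(\frac{122}{3} + \frac{96^{2}}{3} + \frac{88}{3} \cdot 96\right) + 12033} = \sqrt{\left(\frac{122}{3} + \frac{1}{3} \cdot 9216 + 2816\right) + 12033} = \sqrt{\left(\frac{122}{3} + 3072 + 2816\right) + 12033} = \sqrt{\frac{17786}{3} + 12033} = \sqrt{\frac{53885}{3}} = \frac{\sqrt{161655}}{3}$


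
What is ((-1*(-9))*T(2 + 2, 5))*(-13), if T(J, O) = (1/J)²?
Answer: -117/16 ≈ -7.3125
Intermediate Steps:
T(J, O) = J⁻²
((-1*(-9))*T(2 + 2, 5))*(-13) = ((-1*(-9))/(2 + 2)²)*(-13) = (9/4²)*(-13) = (9*(1/16))*(-13) = (9/16)*(-13) = -117/16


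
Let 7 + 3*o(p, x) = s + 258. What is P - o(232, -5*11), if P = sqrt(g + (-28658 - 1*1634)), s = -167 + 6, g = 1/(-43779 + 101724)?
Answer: -30 + I*sqrt(101709116615355)/57945 ≈ -30.0 + 174.05*I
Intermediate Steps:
g = 1/57945 ≈ 1.7258e-5
s = -161
o(p, x) = 30 (o(p, x) = -7/3 + (-161 + 258)/3 = -7/3 + (1/3)*97 = -7/3 + 97/3 = 30)
P = I*sqrt(101709116615355)/57945 (P = sqrt(1/57945 + (-28658 - 1*1634)) = sqrt(1/57945 + (-28658 - 1634)) = sqrt(1/57945 - 30292) = sqrt(-1755269939/57945) = I*sqrt(101709116615355)/57945 ≈ 174.05*I)
P - o(232, -5*11) = I*sqrt(101709116615355)/57945 - 1*30 = I*sqrt(101709116615355)/57945 - 30 = -30 + I*sqrt(101709116615355)/57945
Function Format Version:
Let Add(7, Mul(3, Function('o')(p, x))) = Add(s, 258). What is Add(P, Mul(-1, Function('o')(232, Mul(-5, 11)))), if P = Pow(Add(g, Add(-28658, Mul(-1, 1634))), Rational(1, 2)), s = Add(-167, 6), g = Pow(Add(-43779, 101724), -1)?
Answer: Add(-30, Mul(Rational(1, 57945), I, Pow(101709116615355, Rational(1, 2)))) ≈ Add(-30.000, Mul(174.05, I))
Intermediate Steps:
g = Rational(1, 57945) (g = Pow(57945, -1) = Rational(1, 57945) ≈ 1.7258e-5)
s = -161
Function('o')(p, x) = 30 (Function('o')(p, x) = Add(Rational(-7, 3), Mul(Rational(1, 3), Add(-161, 258))) = Add(Rational(-7, 3), Mul(Rational(1, 3), 97)) = Add(Rational(-7, 3), Rational(97, 3)) = 30)
P = Mul(Rational(1, 57945), I, Pow(101709116615355, Rational(1, 2))) (P = Pow(Add(Rational(1, 57945), Add(-28658, Mul(-1, 1634))), Rational(1, 2)) = Pow(Add(Rational(1, 57945), Add(-28658, -1634)), Rational(1, 2)) = Pow(Add(Rational(1, 57945), -30292), Rational(1, 2)) = Pow(Rational(-1755269939, 57945), Rational(1, 2)) = Mul(Rational(1, 57945), I, Pow(101709116615355, Rational(1, 2))) ≈ Mul(174.05, I))
Add(P, Mul(-1, Function('o')(232, Mul(-5, 11)))) = Add(Mul(Rational(1, 57945), I, Pow(101709116615355, Rational(1, 2))), Mul(-1, 30)) = Add(Mul(Rational(1, 57945), I, Pow(101709116615355, Rational(1, 2))), -30) = Add(-30, Mul(Rational(1, 57945), I, Pow(101709116615355, Rational(1, 2))))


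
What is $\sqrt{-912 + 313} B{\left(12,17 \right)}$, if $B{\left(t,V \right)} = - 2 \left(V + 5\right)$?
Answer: $- 44 i \sqrt{599} \approx - 1076.9 i$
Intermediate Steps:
$B{\left(t,V \right)} = -10 - 2 V$ ($B{\left(t,V \right)} = - 2 \left(5 + V\right) = -10 - 2 V$)
$\sqrt{-912 + 313} B{\left(12,17 \right)} = \sqrt{-912 + 313} \left(-10 - 34\right) = \sqrt{-599} \left(-10 - 34\right) = i \sqrt{599} \left(-44\right) = - 44 i \sqrt{599}$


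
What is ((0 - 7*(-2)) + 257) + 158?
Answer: 429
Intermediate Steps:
((0 - 7*(-2)) + 257) + 158 = ((0 + 14) + 257) + 158 = (14 + 257) + 158 = 271 + 158 = 429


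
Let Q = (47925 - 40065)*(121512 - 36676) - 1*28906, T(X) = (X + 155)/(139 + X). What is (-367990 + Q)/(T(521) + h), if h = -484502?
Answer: -109958320560/79942661 ≈ -1375.5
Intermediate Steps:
T(X) = (155 + X)/(139 + X)
Q = 666782054 (Q = 7860*84836 - 28906 = 666810960 - 28906 = 666782054)
(-367990 + Q)/(T(521) + h) = (-367990 + 666782054)/((155 + 521)/(139 + 521) - 484502) = 666414064/(676/660 - 484502) = 666414064/((1/660)*676 - 484502) = 666414064/(169/165 - 484502) = 666414064/(-79942661/165) = 666414064*(-165/79942661) = -109958320560/79942661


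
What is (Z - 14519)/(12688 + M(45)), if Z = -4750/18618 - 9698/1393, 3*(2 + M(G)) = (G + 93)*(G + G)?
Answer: -94183902430/109095047481 ≈ -0.86332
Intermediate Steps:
M(G) = -2 + 2*G*(93 + G)/3 (M(G) = -2 + ((G + 93)*(G + G))/3 = -2 + ((93 + G)*(2*G))/3 = -2 + (2*G*(93 + G))/3 = -2 + 2*G*(93 + G)/3)
Z = -93587057/12967437 (Z = -4750*1/18618 - 9698*1/1393 = -2375/9309 - 9698/1393 = -93587057/12967437 ≈ -7.2171)
(Z - 14519)/(12688 + M(45)) = (-93587057/12967437 - 14519)/(12688 + (-2 + 62*45 + (⅔)*45²)) = -188367804860/(12967437*(12688 + (-2 + 2790 + (⅔)*2025))) = -188367804860/(12967437*(12688 + (-2 + 2790 + 1350))) = -188367804860/(12967437*(12688 + 4138)) = -188367804860/12967437/16826 = -188367804860/12967437*1/16826 = -94183902430/109095047481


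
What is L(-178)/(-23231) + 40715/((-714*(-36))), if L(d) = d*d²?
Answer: 8582943269/35125272 ≈ 244.35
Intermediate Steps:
L(d) = d³
L(-178)/(-23231) + 40715/((-714*(-36))) = (-178)³/(-23231) + 40715/((-714*(-36))) = -5639752*(-1/23231) + 40715/25704 = 5639752/23231 + 40715*(1/25704) = 5639752/23231 + 2395/1512 = 8582943269/35125272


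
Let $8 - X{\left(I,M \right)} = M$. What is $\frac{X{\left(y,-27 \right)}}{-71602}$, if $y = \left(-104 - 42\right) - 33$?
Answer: $- \frac{35}{71602} \approx -0.00048881$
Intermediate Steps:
$y = -179$ ($y = -146 - 33 = -179$)
$X{\left(I,M \right)} = 8 - M$
$\frac{X{\left(y,-27 \right)}}{-71602} = \frac{8 - -27}{-71602} = \left(8 + 27\right) \left(- \frac{1}{71602}\right) = 35 \left(- \frac{1}{71602}\right) = - \frac{35}{71602}$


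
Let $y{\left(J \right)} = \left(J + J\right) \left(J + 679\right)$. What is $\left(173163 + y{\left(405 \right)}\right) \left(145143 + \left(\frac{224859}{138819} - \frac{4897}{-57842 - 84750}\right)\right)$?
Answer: $\frac{1006724073391569150435}{6598159616} \approx 1.5258 \cdot 10^{11}$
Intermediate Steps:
$y{\left(J \right)} = 2 J \left(679 + J\right)$
$\left(173163 + y{\left(405 \right)}\right) \left(145143 + \left(\frac{224859}{138819} - \frac{4897}{-57842 - 84750}\right)\right) = \left(173163 + 2 \cdot 405 \left(679 + 405\right)\right) \left(145143 + \left(\frac{224859}{138819} - \frac{4897}{-57842 - 84750}\right)\right) = \left(173163 + 2 \cdot 405 \cdot 1084\right) \left(145143 + \left(224859 \cdot \frac{1}{138819} - \frac{4897}{-142592}\right)\right) = \left(173163 + 878040\right) \left(145143 + \left(\frac{74953}{46273} - - \frac{4897}{142592}\right)\right) = 1051203 \left(145143 + \left(\frac{74953}{46273} + \frac{4897}{142592}\right)\right) = 1051203 \left(145143 + \frac{10914297057}{6598159616}\right) = 1051203 \cdot \frac{957687595442145}{6598159616} = \frac{1006724073391569150435}{6598159616}$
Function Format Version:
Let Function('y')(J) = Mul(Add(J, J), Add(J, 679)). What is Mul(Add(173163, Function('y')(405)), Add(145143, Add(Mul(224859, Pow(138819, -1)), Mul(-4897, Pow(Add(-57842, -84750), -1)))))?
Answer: Rational(1006724073391569150435, 6598159616) ≈ 1.5258e+11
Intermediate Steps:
Function('y')(J) = Mul(2, J, Add(679, J)) (Function('y')(J) = Mul(Mul(2, J), Add(679, J)) = Mul(2, J, Add(679, J)))
Mul(Add(173163, Function('y')(405)), Add(145143, Add(Mul(224859, Pow(138819, -1)), Mul(-4897, Pow(Add(-57842, -84750), -1))))) = Mul(Add(173163, Mul(2, 405, Add(679, 405))), Add(145143, Add(Mul(224859, Pow(138819, -1)), Mul(-4897, Pow(Add(-57842, -84750), -1))))) = Mul(Add(173163, Mul(2, 405, 1084)), Add(145143, Add(Mul(224859, Rational(1, 138819)), Mul(-4897, Pow(-142592, -1))))) = Mul(Add(173163, 878040), Add(145143, Add(Rational(74953, 46273), Mul(-4897, Rational(-1, 142592))))) = Mul(1051203, Add(145143, Add(Rational(74953, 46273), Rational(4897, 142592)))) = Mul(1051203, Add(145143, Rational(10914297057, 6598159616))) = Mul(1051203, Rational(957687595442145, 6598159616)) = Rational(1006724073391569150435, 6598159616)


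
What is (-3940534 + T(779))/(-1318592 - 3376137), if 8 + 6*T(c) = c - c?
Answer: 11821606/14084187 ≈ 0.83935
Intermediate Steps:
T(c) = -4/3 (T(c) = -4/3 + (c - c)/6 = -4/3 + (1/6)*0 = -4/3 + 0 = -4/3)
(-3940534 + T(779))/(-1318592 - 3376137) = (-3940534 - 4/3)/(-1318592 - 3376137) = -11821606/3/(-4694729) = -11821606/3*(-1/4694729) = 11821606/14084187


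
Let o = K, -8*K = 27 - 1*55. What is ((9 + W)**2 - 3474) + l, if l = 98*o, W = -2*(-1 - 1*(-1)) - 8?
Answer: -3130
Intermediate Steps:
K = 7/2 (K = -(27 - 1*55)/8 = -(27 - 55)/8 = -1/8*(-28) = 7/2 ≈ 3.5000)
o = 7/2 ≈ 3.5000
W = -8 (W = -2*(-1 + 1) - 8 = -2*0 - 8 = 0 - 8 = -8)
l = 343 (l = 98*(7/2) = 343)
((9 + W)**2 - 3474) + l = ((9 - 8)**2 - 3474) + 343 = (1**2 - 3474) + 343 = (1 - 3474) + 343 = -3473 + 343 = -3130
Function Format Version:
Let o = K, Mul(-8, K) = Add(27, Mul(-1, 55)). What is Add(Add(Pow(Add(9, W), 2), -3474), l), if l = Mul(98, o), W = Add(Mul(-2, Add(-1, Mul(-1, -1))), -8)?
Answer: -3130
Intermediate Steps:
K = Rational(7, 2) (K = Mul(Rational(-1, 8), Add(27, Mul(-1, 55))) = Mul(Rational(-1, 8), Add(27, -55)) = Mul(Rational(-1, 8), -28) = Rational(7, 2) ≈ 3.5000)
o = Rational(7, 2) ≈ 3.5000
W = -8 (W = Add(Mul(-2, Add(-1, 1)), -8) = Add(Mul(-2, 0), -8) = Add(0, -8) = -8)
l = 343 (l = Mul(98, Rational(7, 2)) = 343)
Add(Add(Pow(Add(9, W), 2), -3474), l) = Add(Add(Pow(Add(9, -8), 2), -3474), 343) = Add(Add(Pow(1, 2), -3474), 343) = Add(Add(1, -3474), 343) = Add(-3473, 343) = -3130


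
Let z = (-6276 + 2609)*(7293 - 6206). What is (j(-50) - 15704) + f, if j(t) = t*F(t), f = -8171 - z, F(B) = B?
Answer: 3964654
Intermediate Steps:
z = -3986029 (z = -3667*1087 = -3986029)
f = 3977858 (f = -8171 - 1*(-3986029) = -8171 + 3986029 = 3977858)
j(t) = t² (j(t) = t*t = t²)
(j(-50) - 15704) + f = ((-50)² - 15704) + 3977858 = (2500 - 15704) + 3977858 = -13204 + 3977858 = 3964654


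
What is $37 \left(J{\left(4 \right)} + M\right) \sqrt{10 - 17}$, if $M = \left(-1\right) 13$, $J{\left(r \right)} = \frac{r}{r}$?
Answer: $- 444 i \sqrt{7} \approx - 1174.7 i$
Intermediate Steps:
$J{\left(r \right)} = 1$
$M = -13$
$37 \left(J{\left(4 \right)} + M\right) \sqrt{10 - 17} = 37 \left(1 - 13\right) \sqrt{10 - 17} = 37 \left(-12\right) \sqrt{-7} = - 444 i \sqrt{7}$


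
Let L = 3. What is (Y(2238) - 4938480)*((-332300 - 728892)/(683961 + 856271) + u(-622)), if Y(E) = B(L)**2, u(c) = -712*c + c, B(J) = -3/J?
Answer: -420483225756981751/192529 ≈ -2.1840e+12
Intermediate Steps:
u(c) = -711*c
Y(E) = 1 (Y(E) = (-3/3)**2 = (-3*1/3)**2 = (-1)**2 = 1)
(Y(2238) - 4938480)*((-332300 - 728892)/(683961 + 856271) + u(-622)) = (1 - 4938480)*((-332300 - 728892)/(683961 + 856271) - 711*(-622)) = -4938479*(-1061192/1540232 + 442242) = -4938479*(-1061192*1/1540232 + 442242) = -4938479*(-132649/192529 + 442242) = -4938479*85144277369/192529 = -420483225756981751/192529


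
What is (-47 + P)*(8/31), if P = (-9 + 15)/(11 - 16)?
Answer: -1928/155 ≈ -12.439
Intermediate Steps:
P = -6/5 (P = 6/(-5) = 6*(-⅕) = -6/5 ≈ -1.2000)
(-47 + P)*(8/31) = (-47 - 6/5)*(8/31) = -1928/(5*31) = -241/5*8/31 = -1928/155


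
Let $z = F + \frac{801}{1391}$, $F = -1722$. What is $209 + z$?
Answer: $- \frac{2103782}{1391} \approx -1512.4$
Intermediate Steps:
$z = - \frac{2394501}{1391}$ ($z = -1722 + \frac{801}{1391} = - \frac{2394501}{1391} \approx -1721.4$)
$209 + z = 209 - \frac{2394501}{1391} = - \frac{2103782}{1391}$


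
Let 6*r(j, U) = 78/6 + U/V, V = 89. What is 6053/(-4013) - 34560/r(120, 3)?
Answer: -1851677425/116377 ≈ -15911.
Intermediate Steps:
r(j, U) = 13/6 + U/534 (r(j, U) = (78/6 + U/89)/6 = (78*(1/6) + U*(1/89))/6 = (13 + U/89)/6 = 13/6 + U/534)
6053/(-4013) - 34560/r(120, 3) = 6053/(-4013) - 34560/(13/6 + (1/534)*3) = 6053*(-1/4013) - 34560/(13/6 + 1/178) = -6053/4013 - 34560/580/267 = -6053/4013 - 34560*267/580 = -6053/4013 - 461376/29 = -1851677425/116377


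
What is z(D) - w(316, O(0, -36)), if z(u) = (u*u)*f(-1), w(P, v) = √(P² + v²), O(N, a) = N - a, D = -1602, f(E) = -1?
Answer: -2566404 - 4*√6322 ≈ -2.5667e+6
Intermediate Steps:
z(u) = -u² (z(u) = (u*u)*(-1) = u²*(-1) = -u²)
z(D) - w(316, O(0, -36)) = -1*(-1602)² - √(316² + (0 - 1*(-36))²) = -1*2566404 - √(99856 + (0 + 36)²) = -2566404 - √(99856 + 36²) = -2566404 - √(99856 + 1296) = -2566404 - √101152 = -2566404 - 4*√6322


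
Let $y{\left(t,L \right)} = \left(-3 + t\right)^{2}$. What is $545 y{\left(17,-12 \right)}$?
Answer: $106820$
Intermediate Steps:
$545 y{\left(17,-12 \right)} = 545 \left(-3 + 17\right)^{2} = 545 \cdot 14^{2} = 545 \cdot 196 = 106820$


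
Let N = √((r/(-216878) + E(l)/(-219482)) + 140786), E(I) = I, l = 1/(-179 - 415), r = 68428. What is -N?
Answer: -√781623686336280986543738993853/2356240451202 ≈ -375.21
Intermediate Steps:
l = -1/594 (l = 1/(-594) = -1/594 ≈ -0.0016835)
N = √781623686336280986543738993853/2356240451202 (N = √((68428/(-216878) - 1/594/(-219482)) + 140786) = √((68428*(-1/216878) - 1/594*(-1/219482)) + 140786) = √((-34214/108439 + 1/130372308) + 140786) = √(-4460558037473/14137442707212 + 140786) = √(1990349548419511159/14137442707212) = √781623686336280986543738993853/2356240451202 ≈ 375.21)
-N = -√781623686336280986543738993853/2356240451202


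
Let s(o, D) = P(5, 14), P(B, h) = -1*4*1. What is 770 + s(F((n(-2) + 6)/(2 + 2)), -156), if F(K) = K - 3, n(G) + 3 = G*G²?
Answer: 766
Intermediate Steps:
n(G) = -3 + G³ (n(G) = -3 + G*G² = -3 + G³)
P(B, h) = -4 (P(B, h) = -4*1 = -4)
F(K) = -3 + K
s(o, D) = -4
770 + s(F((n(-2) + 6)/(2 + 2)), -156) = 770 - 4 = 766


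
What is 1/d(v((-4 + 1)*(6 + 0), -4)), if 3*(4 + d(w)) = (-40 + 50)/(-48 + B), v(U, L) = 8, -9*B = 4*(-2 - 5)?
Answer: -202/823 ≈ -0.24544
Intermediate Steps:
B = 28/9 (B = -4*(-2 - 5)/9 = -4*(-7)/9 = -⅑*(-28) = 28/9 ≈ 3.1111)
d(w) = -823/202 (d(w) = -4 + ((-40 + 50)/(-48 + 28/9))/3 = -4 + (10/(-404/9))/3 = -4 + (10*(-9/404))/3 = -4 + (⅓)*(-45/202) = -4 - 15/202 = -823/202)
1/d(v((-4 + 1)*(6 + 0), -4)) = 1/(-823/202) = -202/823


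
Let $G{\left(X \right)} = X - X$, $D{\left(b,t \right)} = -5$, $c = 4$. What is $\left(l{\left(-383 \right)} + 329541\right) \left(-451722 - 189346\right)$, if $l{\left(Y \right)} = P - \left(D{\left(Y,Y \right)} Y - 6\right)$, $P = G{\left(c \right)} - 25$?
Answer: $-210018364276$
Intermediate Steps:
$G{\left(X \right)} = 0$
$P = -25$ ($P = 0 - 25 = -25$)
$l{\left(Y \right)} = -19 + 5 Y$ ($l{\left(Y \right)} = -25 - \left(- 5 Y - 6\right) = -25 - \left(-6 - 5 Y\right) = -25 + \left(6 + 5 Y\right) = -19 + 5 Y$)
$\left(l{\left(-383 \right)} + 329541\right) \left(-451722 - 189346\right) = \left(\left(-19 + 5 \left(-383\right)\right) + 329541\right) \left(-451722 - 189346\right) = \left(\left(-19 - 1915\right) + 329541\right) \left(-641068\right) = \left(-1934 + 329541\right) \left(-641068\right) = 327607 \left(-641068\right) = -210018364276$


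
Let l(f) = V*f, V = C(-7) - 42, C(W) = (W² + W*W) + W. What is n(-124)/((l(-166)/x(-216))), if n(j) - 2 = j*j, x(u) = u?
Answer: 1660824/4067 ≈ 408.37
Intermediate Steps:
C(W) = W + 2*W² (C(W) = (W² + W²) + W = 2*W² + W = W + 2*W²)
V = 49 (V = -7*(1 + 2*(-7)) - 42 = -7*(1 - 14) - 42 = -7*(-13) - 42 = 91 - 42 = 49)
l(f) = 49*f
n(j) = 2 + j² (n(j) = 2 + j*j = 2 + j²)
n(-124)/((l(-166)/x(-216))) = (2 + (-124)²)/(((49*(-166))/(-216))) = (2 + 15376)/((-8134*(-1/216))) = 15378/(4067/108) = 15378*(108/4067) = 1660824/4067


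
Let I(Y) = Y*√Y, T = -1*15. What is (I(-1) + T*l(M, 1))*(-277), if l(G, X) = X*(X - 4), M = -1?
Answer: -12465 + 277*I ≈ -12465.0 + 277.0*I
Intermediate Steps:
T = -15
l(G, X) = X*(-4 + X)
I(Y) = Y^(3/2)
(I(-1) + T*l(M, 1))*(-277) = ((-1)^(3/2) - 15*(-4 + 1))*(-277) = (-I - 15*(-3))*(-277) = (-I + 45)*(-277) = (45 - I)*(-277) = -12465 + 277*I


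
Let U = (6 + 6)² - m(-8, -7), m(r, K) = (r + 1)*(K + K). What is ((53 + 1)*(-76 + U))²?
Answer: 2624400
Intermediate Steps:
m(r, K) = 2*K*(1 + r) (m(r, K) = (1 + r)*(2*K) = 2*K*(1 + r))
U = 46 (U = (6 + 6)² - 2*(-7)*(1 - 8) = 12² - 2*(-7)*(-7) = 144 - 1*98 = 144 - 98 = 46)
((53 + 1)*(-76 + U))² = ((53 + 1)*(-76 + 46))² = (54*(-30))² = (-1620)² = 2624400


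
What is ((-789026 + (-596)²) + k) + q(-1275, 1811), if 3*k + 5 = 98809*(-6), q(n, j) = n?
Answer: -1898114/3 ≈ -6.3271e+5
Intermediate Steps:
k = -592859/3 (k = -5/3 + (98809*(-6))/3 = -5/3 + (⅓)*(-592854) = -5/3 - 197618 = -592859/3 ≈ -1.9762e+5)
((-789026 + (-596)²) + k) + q(-1275, 1811) = ((-789026 + (-596)²) - 592859/3) - 1275 = ((-789026 + 355216) - 592859/3) - 1275 = (-433810 - 592859/3) - 1275 = -1894289/3 - 1275 = -1898114/3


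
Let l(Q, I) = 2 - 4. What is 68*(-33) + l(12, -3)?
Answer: -2246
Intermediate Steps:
l(Q, I) = -2
68*(-33) + l(12, -3) = 68*(-33) - 2 = -2244 - 2 = -2246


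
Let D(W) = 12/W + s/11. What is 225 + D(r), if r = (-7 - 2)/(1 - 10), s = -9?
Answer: 2598/11 ≈ 236.18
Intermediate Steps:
r = 1 (r = -9/(-9) = -9*(-1/9) = 1)
D(W) = -9/11 + 12/W (D(W) = 12/W - 9/11 = -9/11 + 12/W)
225 + D(r) = 225 + (-9/11 + 12/1) = 225 + (-9/11 + 12*1) = 225 + (-9/11 + 12) = 225 + 123/11 = 2598/11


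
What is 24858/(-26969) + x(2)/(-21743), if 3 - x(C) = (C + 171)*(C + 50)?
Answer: -17526781/34493351 ≈ -0.50812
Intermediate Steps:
x(C) = 3 - (50 + C)*(171 + C) (x(C) = 3 - (C + 171)*(C + 50) = 3 - (171 + C)*(50 + C) = 3 - (50 + C)*(171 + C))
24858/(-26969) + x(2)/(-21743) = 24858/(-26969) + (-8547 - 1*2² - 221*2)/(-21743) = 24858*(-1/26969) + (-8547 - 1*4 - 442)*(-1/21743) = -24858/26969 + (-8547 - 4 - 442)*(-1/21743) = -24858/26969 - 8993*(-1/21743) = -24858/26969 + 529/1279 = -17526781/34493351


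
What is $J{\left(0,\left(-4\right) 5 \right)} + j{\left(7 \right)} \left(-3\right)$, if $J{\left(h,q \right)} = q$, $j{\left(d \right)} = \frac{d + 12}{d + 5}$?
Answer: $- \frac{99}{4} \approx -24.75$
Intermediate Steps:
$j{\left(d \right)} = \frac{12 + d}{5 + d}$
$J{\left(0,\left(-4\right) 5 \right)} + j{\left(7 \right)} \left(-3\right) = \left(-4\right) 5 + \frac{12 + 7}{5 + 7} \left(-3\right) = -20 + \frac{1}{12} \cdot 19 \left(-3\right) = -20 + \frac{19}{12} \left(-3\right) = -20 - \frac{19}{4} = - \frac{99}{4}$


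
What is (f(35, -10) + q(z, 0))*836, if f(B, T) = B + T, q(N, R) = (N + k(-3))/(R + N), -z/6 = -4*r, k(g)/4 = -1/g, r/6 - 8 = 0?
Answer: 4695185/216 ≈ 21737.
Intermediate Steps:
r = 48 (r = 48 + 6*0 = 48 + 0 = 48)
k(g) = -4/g (k(g) = 4*(-1/g) = -4/g)
z = 1152 (z = -(-24)*48 = -6*(-192) = 1152)
q(N, R) = (4/3 + N)/(N + R) (q(N, R) = (N - 4/(-3))/(R + N) = (N - 4*(-⅓))/(N + R) = (N + 4/3)/(N + R) = (4/3 + N)/(N + R))
(f(35, -10) + q(z, 0))*836 = ((35 - 10) + (4/3 + 1152)/(1152 + 0))*836 = (25 + (3460/3)/1152)*836 = (25 + (1/1152)*(3460/3))*836 = (25 + 865/864)*836 = (22465/864)*836 = 4695185/216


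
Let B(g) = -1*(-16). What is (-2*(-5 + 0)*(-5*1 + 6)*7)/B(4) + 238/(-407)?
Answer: 12341/3256 ≈ 3.7902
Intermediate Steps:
B(g) = 16
(-2*(-5 + 0)*(-5*1 + 6)*7)/B(4) + 238/(-407) = (-2*(-5 + 0)*(-5*1 + 6)*7)/16 + 238/(-407) = (-(-10)*(-5 + 6)*7)*(1/16) + 238*(-1/407) = (-(-10)*7)*(1/16) - 238/407 = (-2*(-5)*7)*(1/16) - 238/407 = (10*7)*(1/16) - 238/407 = 70*(1/16) - 238/407 = 35/8 - 238/407 = 12341/3256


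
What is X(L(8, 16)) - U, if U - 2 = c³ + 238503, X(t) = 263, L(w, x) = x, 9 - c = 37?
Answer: -216290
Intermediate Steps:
c = -28 (c = 9 - 1*37 = 9 - 37 = -28)
U = 216553 (U = 2 + ((-28)³ + 238503) = 2 + (-21952 + 238503) = 2 + 216551 = 216553)
X(L(8, 16)) - U = 263 - 1*216553 = 263 - 216553 = -216290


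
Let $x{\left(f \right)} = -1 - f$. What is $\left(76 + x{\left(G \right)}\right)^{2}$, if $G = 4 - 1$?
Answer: $5184$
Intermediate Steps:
$G = 3$ ($G = 4 - 1 = 3$)
$\left(76 + x{\left(G \right)}\right)^{2} = \left(76 - 4\right)^{2} = 72^{2} = 5184$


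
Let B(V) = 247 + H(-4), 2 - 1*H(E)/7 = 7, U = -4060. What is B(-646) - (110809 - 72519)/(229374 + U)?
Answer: 23864139/112657 ≈ 211.83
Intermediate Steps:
H(E) = -35 (H(E) = 14 - 7*7 = 14 - 49 = -35)
B(V) = 212 (B(V) = 247 - 35 = 212)
B(-646) - (110809 - 72519)/(229374 + U) = 212 - (110809 - 72519)/(229374 - 4060) = 212 - 38290/225314 = 212 - 1*19145/112657 = 212 - 19145/112657 = 23864139/112657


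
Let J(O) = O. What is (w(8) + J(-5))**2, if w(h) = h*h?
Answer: 3481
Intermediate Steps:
w(h) = h**2
(w(8) + J(-5))**2 = (8**2 - 5)**2 = (64 - 5)**2 = 59**2 = 3481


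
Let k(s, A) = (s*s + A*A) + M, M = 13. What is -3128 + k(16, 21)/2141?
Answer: -6696338/2141 ≈ -3127.7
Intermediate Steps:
k(s, A) = 13 + A² + s² (k(s, A) = (s*s + A*A) + 13 = (s² + A²) + 13 = (A² + s²) + 13 = 13 + A² + s²)
-3128 + k(16, 21)/2141 = -3128 + (13 + 21² + 16²)/2141 = -3128 + (13 + 441 + 256)*(1/2141) = -3128 + 710*(1/2141) = -3128 + 710/2141 = -6696338/2141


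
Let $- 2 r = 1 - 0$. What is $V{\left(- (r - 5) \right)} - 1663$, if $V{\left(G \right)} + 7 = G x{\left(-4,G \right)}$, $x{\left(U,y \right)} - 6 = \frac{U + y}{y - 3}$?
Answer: $- \frac{16337}{10} \approx -1633.7$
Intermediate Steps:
$r = - \frac{1}{2}$ ($r = - \frac{1 - 0}{2} = - \frac{1 + 0}{2} = \left(- \frac{1}{2}\right) 1 = - \frac{1}{2} \approx -0.5$)
$x{\left(U,y \right)} = 6 + \frac{U + y}{-3 + y}$ ($x{\left(U,y \right)} = 6 + \frac{U + y}{y - 3} = 6 + \frac{U + y}{-3 + y}$)
$V{\left(G \right)} = -7 + \frac{G \left(-22 + 7 G\right)}{-3 + G}$ ($V{\left(G \right)} = -7 + G \frac{-18 - 4 + 7 G}{-3 + G} = -7 + G \frac{-22 + 7 G}{-3 + G} = -7 + \frac{G \left(-22 + 7 G\right)}{-3 + G}$)
$V{\left(- (r - 5) \right)} - 1663 = \frac{21 - 29 \left(- (- \frac{1}{2} - 5)\right) + 7 \left(- (- \frac{1}{2} - 5)\right)^{2}}{-3 - \left(- \frac{1}{2} - 5\right)} - 1663 = \frac{21 - 29 \left(\left(-1\right) \left(- \frac{11}{2}\right)\right) + 7 \left(\left(-1\right) \left(- \frac{11}{2}\right)\right)^{2}}{-3 - - \frac{11}{2}} - 1663 = \frac{21 - \frac{319}{2} + 7 \left(\frac{11}{2}\right)^{2}}{-3 + \frac{11}{2}} - 1663 = \frac{21 - \frac{319}{2} + 7 \cdot \frac{121}{4}}{\frac{5}{2}} - 1663 = \frac{2 \left(21 - \frac{319}{2} + \frac{847}{4}\right)}{5} - 1663 = \frac{2}{5} \cdot \frac{293}{4} - 1663 = \frac{293}{10} - 1663 = - \frac{16337}{10}$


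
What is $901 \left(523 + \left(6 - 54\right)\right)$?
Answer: $427975$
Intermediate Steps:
$901 \left(523 + \left(6 - 54\right)\right) = 901 \left(523 - 48\right) = 901 \cdot 475 = 427975$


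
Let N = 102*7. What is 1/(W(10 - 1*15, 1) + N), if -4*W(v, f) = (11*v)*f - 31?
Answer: 2/1471 ≈ 0.0013596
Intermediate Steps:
N = 714
W(v, f) = 31/4 - 11*f*v/4 (W(v, f) = -((11*v)*f - 31)/4 = -(11*f*v - 31)/4 = -(-31 + 11*f*v)/4 = 31/4 - 11*f*v/4)
1/(W(10 - 1*15, 1) + N) = 1/((31/4 - 11/4*1*(10 - 1*15)) + 714) = 1/((31/4 - 11/4*1*(10 - 15)) + 714) = 1/((31/4 - 11/4*1*(-5)) + 714) = 1/((31/4 + 55/4) + 714) = 1/(43/2 + 714) = 1/(1471/2) = 2/1471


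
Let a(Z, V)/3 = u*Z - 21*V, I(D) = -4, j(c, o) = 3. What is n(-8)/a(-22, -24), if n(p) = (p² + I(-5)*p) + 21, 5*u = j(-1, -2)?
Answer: 65/818 ≈ 0.079462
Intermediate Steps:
u = ⅗ (u = (⅕)*3 = ⅗ ≈ 0.60000)
n(p) = 21 + p² - 4*p (n(p) = (p² - 4*p) + 21 = 21 + p² - 4*p)
a(Z, V) = -63*V + 9*Z/5 (a(Z, V) = 3*(3*Z/5 - 21*V) = 3*(-21*V + 3*Z/5) = -63*V + 9*Z/5)
n(-8)/a(-22, -24) = (21 + (-8)² - 4*(-8))/(-63*(-24) + (9/5)*(-22)) = (21 + 64 + 32)/(1512 - 198/5) = 117/(7362/5) = 117*(5/7362) = 65/818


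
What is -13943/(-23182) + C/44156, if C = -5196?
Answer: 123803359/255906098 ≈ 0.48378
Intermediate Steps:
-13943/(-23182) + C/44156 = -13943/(-23182) - 5196/44156 = -13943*(-1/23182) - 5196*1/44156 = 13943/23182 - 1299/11039 = 123803359/255906098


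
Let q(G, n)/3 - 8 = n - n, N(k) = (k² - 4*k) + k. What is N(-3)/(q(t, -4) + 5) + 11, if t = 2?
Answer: 337/29 ≈ 11.621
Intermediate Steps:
N(k) = k² - 3*k
q(G, n) = 24 (q(G, n) = 24 + 3*(n - n) = 24 + 3*0 = 24 + 0 = 24)
N(-3)/(q(t, -4) + 5) + 11 = (-3*(-3 - 3))/(24 + 5) + 11 = -3*(-6)/29 + 11 = 18*(1/29) + 11 = 18/29 + 11 = 337/29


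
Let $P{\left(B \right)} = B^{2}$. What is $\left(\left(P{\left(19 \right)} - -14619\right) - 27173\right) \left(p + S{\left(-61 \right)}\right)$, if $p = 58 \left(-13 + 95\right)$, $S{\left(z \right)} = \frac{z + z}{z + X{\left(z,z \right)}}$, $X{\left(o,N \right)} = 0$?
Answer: $-58014294$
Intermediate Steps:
$S{\left(z \right)} = 2$ ($S{\left(z \right)} = \frac{z + z}{z + 0} = \frac{2 z}{z} = 2$)
$p = 4756$ ($p = 58 \cdot 82 = 4756$)
$\left(\left(P{\left(19 \right)} - -14619\right) - 27173\right) \left(p + S{\left(-61 \right)}\right) = \left(\left(19^{2} - -14619\right) - 27173\right) \left(4756 + 2\right) = \left(\left(361 + 14619\right) - 27173\right) 4758 = \left(14980 - 27173\right) 4758 = \left(-12193\right) 4758 = -58014294$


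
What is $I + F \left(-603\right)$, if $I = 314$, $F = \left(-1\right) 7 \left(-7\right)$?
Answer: $-29233$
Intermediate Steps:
$F = 49$ ($F = \left(-7\right) \left(-7\right) = 49$)
$I + F \left(-603\right) = 314 + 49 \left(-603\right) = 314 - 29547 = -29233$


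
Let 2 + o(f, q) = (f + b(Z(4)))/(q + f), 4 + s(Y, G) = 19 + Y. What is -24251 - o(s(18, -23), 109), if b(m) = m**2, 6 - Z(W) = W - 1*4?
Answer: -3443427/142 ≈ -24250.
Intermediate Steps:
Z(W) = 10 - W (Z(W) = 6 - (W - 1*4) = 6 - (W - 4) = 6 - (-4 + W) = 6 + (4 - W) = 10 - W)
s(Y, G) = 15 + Y (s(Y, G) = -4 + (19 + Y) = 15 + Y)
o(f, q) = -2 + (36 + f)/(f + q) (o(f, q) = -2 + (f + (10 - 1*4)**2)/(q + f) = -2 + (f + (10 - 4)**2)/(f + q) = -2 + (f + 6**2)/(f + q) = -2 + (f + 36)/(f + q) = -2 + (36 + f)/(f + q))
-24251 - o(s(18, -23), 109) = -24251 - (36 - (15 + 18) - 2*109)/((15 + 18) + 109) = -24251 - (36 - 1*33 - 218)/(33 + 109) = -24251 - (36 - 33 - 218)/142 = -24251 - (-215)/142 = -24251 - 1*(-215/142) = -24251 + 215/142 = -3443427/142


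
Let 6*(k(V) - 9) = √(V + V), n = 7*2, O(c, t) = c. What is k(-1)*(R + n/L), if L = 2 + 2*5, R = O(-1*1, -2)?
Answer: 3/2 + I*√2/36 ≈ 1.5 + 0.039284*I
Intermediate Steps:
R = -1 (R = -1*1 = -1)
L = 12 (L = 2 + 10 = 12)
n = 14
k(V) = 9 + √2*√V/6 (k(V) = 9 + √(V + V)/6 = 9 + √(2*V)/6 = 9 + (√2*√V)/6 = 9 + √2*√V/6)
k(-1)*(R + n/L) = (9 + √2*√(-1)/6)*(-1 + 14/12) = (9 + √2*I/6)*(-1 + 14*(1/12)) = (9 + I*√2/6)*(-1 + 7/6) = (9 + I*√2/6)*(⅙) = 3/2 + I*√2/36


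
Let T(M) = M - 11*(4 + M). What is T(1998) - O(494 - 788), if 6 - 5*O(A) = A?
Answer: -20084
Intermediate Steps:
O(A) = 6/5 - A/5
T(M) = -44 - 10*M (T(M) = M + (-44 - 11*M) = -44 - 10*M)
T(1998) - O(494 - 788) = (-44 - 10*1998) - (6/5 - (494 - 788)/5) = (-44 - 19980) - (6/5 - ⅕*(-294)) = -20024 - (6/5 + 294/5) = -20024 - 1*60 = -20024 - 60 = -20084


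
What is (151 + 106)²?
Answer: 66049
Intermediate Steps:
(151 + 106)² = 257² = 66049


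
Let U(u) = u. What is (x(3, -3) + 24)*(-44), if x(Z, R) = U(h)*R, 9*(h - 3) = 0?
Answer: -660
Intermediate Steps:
h = 3 (h = 3 + (⅑)*0 = 3 + 0 = 3)
x(Z, R) = 3*R
(x(3, -3) + 24)*(-44) = (3*(-3) + 24)*(-44) = (-9 + 24)*(-44) = 15*(-44) = -660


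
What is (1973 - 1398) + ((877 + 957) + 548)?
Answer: 2957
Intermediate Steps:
(1973 - 1398) + ((877 + 957) + 548) = 575 + (1834 + 548) = 575 + 2382 = 2957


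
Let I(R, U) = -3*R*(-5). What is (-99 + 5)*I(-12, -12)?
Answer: 16920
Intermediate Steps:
I(R, U) = 15*R
(-99 + 5)*I(-12, -12) = (-99 + 5)*(15*(-12)) = -94*(-180) = 16920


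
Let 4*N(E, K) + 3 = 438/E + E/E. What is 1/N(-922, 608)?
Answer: -1844/1141 ≈ -1.6161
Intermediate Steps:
N(E, K) = -1/2 + 219/(2*E) (N(E, K) = -3/4 + (438/E + E/E)/4 = -3/4 + (438/E + 1)/4 = -3/4 + (1 + 438/E)/4 = -3/4 + (1/4 + 219/(2*E)) = -1/2 + 219/(2*E))
1/N(-922, 608) = 1/((1/2)*(219 - 1*(-922))/(-922)) = 1/((1/2)*(-1/922)*(219 + 922)) = 1/((1/2)*(-1/922)*1141) = 1/(-1141/1844) = -1844/1141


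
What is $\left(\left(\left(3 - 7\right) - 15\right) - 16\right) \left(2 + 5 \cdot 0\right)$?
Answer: $-70$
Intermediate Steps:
$\left(\left(\left(3 - 7\right) - 15\right) - 16\right) \left(2 + 5 \cdot 0\right) = \left(\left(\left(3 - 7\right) - 15\right) - 16\right) \left(2 + 0\right) = \left(\left(-4 - 15\right) - 16\right) 2 = \left(-19 - 16\right) 2 = \left(-35\right) 2 = -70$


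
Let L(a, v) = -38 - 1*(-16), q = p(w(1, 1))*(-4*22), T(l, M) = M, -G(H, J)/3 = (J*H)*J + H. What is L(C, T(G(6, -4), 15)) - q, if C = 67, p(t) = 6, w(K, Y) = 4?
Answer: 506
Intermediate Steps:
G(H, J) = -3*H - 3*H*J² (G(H, J) = -3*((J*H)*J + H) = -3*((H*J)*J + H) = -3*(H*J² + H) = -3*(H + H*J²) = -3*H - 3*H*J²)
q = -528 (q = 6*(-4*22) = 6*(-88) = -528)
L(a, v) = -22 (L(a, v) = -38 + 16 = -22)
L(C, T(G(6, -4), 15)) - q = -22 - 1*(-528) = -22 + 528 = 506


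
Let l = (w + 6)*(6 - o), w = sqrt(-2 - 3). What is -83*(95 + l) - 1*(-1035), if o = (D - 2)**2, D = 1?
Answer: -9340 - 415*I*sqrt(5) ≈ -9340.0 - 927.97*I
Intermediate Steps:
o = 1 (o = (1 - 2)**2 = (-1)**2 = 1)
w = I*sqrt(5) (w = sqrt(-5) = I*sqrt(5) ≈ 2.2361*I)
l = 30 + 5*I*sqrt(5) (l = (I*sqrt(5) + 6)*(6 - 1*1) = (6 + I*sqrt(5))*(6 - 1) = (6 + I*sqrt(5))*5 = 30 + 5*I*sqrt(5) ≈ 30.0 + 11.18*I)
-83*(95 + l) - 1*(-1035) = -83*(95 + (30 + 5*I*sqrt(5))) - 1*(-1035) = -83*(125 + 5*I*sqrt(5)) + 1035 = (-10375 - 415*I*sqrt(5)) + 1035 = -9340 - 415*I*sqrt(5)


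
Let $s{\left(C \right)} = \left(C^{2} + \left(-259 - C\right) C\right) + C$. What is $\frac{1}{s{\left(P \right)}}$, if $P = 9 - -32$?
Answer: $- \frac{1}{10578} \approx -9.4536 \cdot 10^{-5}$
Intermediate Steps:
$P = 41$ ($P = 9 + 32 = 41$)
$s{\left(C \right)} = C + C^{2} + C \left(-259 - C\right)$ ($s{\left(C \right)} = \left(C^{2} + C \left(-259 - C\right)\right) + C = C + C^{2} + C \left(-259 - C\right)$)
$\frac{1}{s{\left(P \right)}} = \frac{1}{\left(-258\right) 41} = \frac{1}{-10578} = - \frac{1}{10578}$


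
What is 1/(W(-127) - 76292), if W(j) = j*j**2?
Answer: -1/2124675 ≈ -4.7066e-7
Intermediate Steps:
W(j) = j**3
1/(W(-127) - 76292) = 1/((-127)**3 - 76292) = 1/(-2048383 - 76292) = 1/(-2124675) = -1/2124675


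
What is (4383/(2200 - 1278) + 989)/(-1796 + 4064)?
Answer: 916241/2091096 ≈ 0.43816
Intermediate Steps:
(4383/(2200 - 1278) + 989)/(-1796 + 4064) = (4383/922 + 989)/2268 = (4383*(1/922) + 989)*(1/2268) = (4383/922 + 989)*(1/2268) = (916241/922)*(1/2268) = 916241/2091096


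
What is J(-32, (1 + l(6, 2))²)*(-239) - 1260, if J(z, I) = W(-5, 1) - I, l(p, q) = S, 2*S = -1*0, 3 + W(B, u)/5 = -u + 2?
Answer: 1369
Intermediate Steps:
W(B, u) = -5 - 5*u (W(B, u) = -15 + 5*(-u + 2) = -15 + 5*(2 - u) = -15 + (10 - 5*u) = -5 - 5*u)
S = 0 (S = (-1*0)/2 = (½)*0 = 0)
l(p, q) = 0
J(z, I) = -10 - I (J(z, I) = (-5 - 5*1) - I = (-5 - 5) - I = -10 - I)
J(-32, (1 + l(6, 2))²)*(-239) - 1260 = (-10 - (1 + 0)²)*(-239) - 1260 = (-10 - 1*1²)*(-239) - 1260 = (-10 - 1*1)*(-239) - 1260 = (-10 - 1)*(-239) - 1260 = -11*(-239) - 1260 = 2629 - 1260 = 1369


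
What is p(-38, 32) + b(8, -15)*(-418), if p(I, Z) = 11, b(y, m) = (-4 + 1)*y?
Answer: 10043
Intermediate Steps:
b(y, m) = -3*y
p(-38, 32) + b(8, -15)*(-418) = 11 - 3*8*(-418) = 11 - 24*(-418) = 11 + 10032 = 10043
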